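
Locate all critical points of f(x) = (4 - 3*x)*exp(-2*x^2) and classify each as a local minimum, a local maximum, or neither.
f'(x) = (4*x*(3*x - 4) - 3)*exp(-2*x^2)

Solve f'(x) = 0:
  f'(x) = (12*x^2 - 16*x - 3)·exp(-2*x^2) and exp(-2*x^2) > 0 for every x, so f'(x) = 0 ⇔ 12*x^2 - 16*x - 3 = 0.
  Factor: 12*x^2 - 16*x - 3 = (2*x - 3)*(6*x + 1) = 0.
  ⇒ x = -1/6, 3/2

f''(x) = 4*(4*x^2*(4 - 3*x) + 9*x - 4)*exp(-2*x^2)
Second-derivative test at each critical point:
  f''(-1/6) = -18.9192 < 0 → local maximum
  f''(3/2) = 0.2222 > 0 → local minimum

Critical points: x = -1/6 (local maximum); x = 3/2 (local minimum)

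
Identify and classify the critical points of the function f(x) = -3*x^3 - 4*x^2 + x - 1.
f'(x) = -9*x^2 - 8*x + 1

Solve f'(x) = 0:
  Factor: -9*x^2 - 8*x + 1 = -(x + 1)*(9*x - 1) = 0.
  ⇒ x = -1, 1/9

f''(x) = -18*x - 8
Second-derivative test at each critical point:
  f''(-1) = 10 > 0 → local minimum
  f''(1/9) = -10 < 0 → local maximum

Critical points: x = -1 (local minimum); x = 1/9 (local maximum)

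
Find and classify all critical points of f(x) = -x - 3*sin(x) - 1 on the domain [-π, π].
f'(x) = -3*cos(x) - 1

Solve f'(x) = 0 on [-π, π]:
  f'(x) = 0 ⇔ cos(x) = -1/3, i.e. x = ±arccos(-1/3) + 2nπ; keep the solutions lying in [-π, π].
  ⇒ x = -acos(-1/3) ≈ -1.9106, acos(-1/3) ≈ 1.9106

f''(x) = 3*sin(x)
Second-derivative test at each critical point:
  f''(-1.9106) = -2.8284 < 0 → local maximum
  f''(1.9106) = 2.8284 > 0 → local minimum

Critical points: x = -acos(-1/3) ≈ -1.9106 (local maximum); x = acos(-1/3) ≈ 1.9106 (local minimum)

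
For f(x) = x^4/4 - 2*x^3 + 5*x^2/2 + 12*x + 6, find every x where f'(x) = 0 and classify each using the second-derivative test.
f'(x) = x^3 - 6*x^2 + 5*x + 12

Solve f'(x) = 0:
  Factor: x^3 - 6*x^2 + 5*x + 12 = (x - 4)*(x - 3)*(x + 1) = 0.
  ⇒ x = -1, 3, 4

f''(x) = 3*x^2 - 12*x + 5
Second-derivative test at each critical point:
  f''(-1) = 20 > 0 → local minimum
  f''(3) = -4 < 0 → local maximum
  f''(4) = 5 > 0 → local minimum

Critical points: x = -1 (local minimum); x = 3 (local maximum); x = 4 (local minimum)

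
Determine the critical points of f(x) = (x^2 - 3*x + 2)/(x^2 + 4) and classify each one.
f'(x) = (3*x^2 + 4*x - 12)/(x^4 + 8*x^2 + 16)

Solve f'(x) = 0:
  f'(x) = (3*x^2 + 4*x - 12)/(x^2 + 4)^2; the denominator is positive wherever f is defined, so f'(x) = 0 ⇔ 3*x^2 + 4*x - 12 = 0.
  3*x^2 + 4*x - 12 = 0 has no rational roots; quadratic formula: x = (-4 ± √160)/6.
  ⇒ x = -2*sqrt(10)/3 - 2/3 ≈ -2.7749, -2/3 + 2*sqrt(10)/3 ≈ 1.4415

f''(x) = 2*(-3*x^3 - 6*x^2 + 36*x + 8)/(x^6 + 12*x^4 + 48*x^2 + 64)
Second-derivative test at each critical point:
  f''(-2.7749) = -0.0924 < 0 → local maximum
  f''(1.4415) = 0.3424 > 0 → local minimum

Critical points: x = -2*sqrt(10)/3 - 2/3 ≈ -2.7749 (local maximum); x = -2/3 + 2*sqrt(10)/3 ≈ 1.4415 (local minimum)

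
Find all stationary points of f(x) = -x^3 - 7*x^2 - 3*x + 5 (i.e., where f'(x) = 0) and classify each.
f'(x) = -3*x^2 - 14*x - 3

Solve f'(x) = 0:
  3*x^2 + 14*x + 3 = 0 has no rational roots; quadratic formula: x = (-14 ± √160)/6.
  ⇒ x = -7/3 - 2*sqrt(10)/3 ≈ -4.4415, -7/3 + 2*sqrt(10)/3 ≈ -0.2251

f''(x) = -6*x - 14
Second-derivative test at each critical point:
  f''(-4.4415) = 12.6491 > 0 → local minimum
  f''(-0.2251) = -12.6491 < 0 → local maximum

Critical points: x = -7/3 - 2*sqrt(10)/3 ≈ -4.4415 (local minimum); x = -7/3 + 2*sqrt(10)/3 ≈ -0.2251 (local maximum)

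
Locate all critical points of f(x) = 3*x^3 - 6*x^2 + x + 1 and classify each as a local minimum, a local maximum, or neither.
f'(x) = 9*x^2 - 12*x + 1

Solve f'(x) = 0:
  9*x^2 - 12*x + 1 = 0 has no rational roots; quadratic formula: x = (12 ± √108)/18.
  ⇒ x = 2/3 - sqrt(3)/3 ≈ 0.0893, sqrt(3)/3 + 2/3 ≈ 1.2440

f''(x) = 18*x - 12
Second-derivative test at each critical point:
  f''(0.0893) = -10.3923 < 0 → local maximum
  f''(1.2440) = 10.3923 > 0 → local minimum

Critical points: x = 2/3 - sqrt(3)/3 ≈ 0.0893 (local maximum); x = sqrt(3)/3 + 2/3 ≈ 1.2440 (local minimum)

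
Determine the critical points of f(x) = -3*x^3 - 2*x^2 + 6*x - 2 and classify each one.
f'(x) = -9*x^2 - 4*x + 6

Solve f'(x) = 0:
  9*x^2 + 4*x - 6 = 0 has no rational roots; quadratic formula: x = (-4 ± √232)/18.
  ⇒ x = -sqrt(58)/9 - 2/9 ≈ -1.0684, -2/9 + sqrt(58)/9 ≈ 0.6240

f''(x) = -18*x - 4
Second-derivative test at each critical point:
  f''(-1.0684) = 15.2315 > 0 → local minimum
  f''(0.6240) = -15.2315 < 0 → local maximum

Critical points: x = -sqrt(58)/9 - 2/9 ≈ -1.0684 (local minimum); x = -2/9 + sqrt(58)/9 ≈ 0.6240 (local maximum)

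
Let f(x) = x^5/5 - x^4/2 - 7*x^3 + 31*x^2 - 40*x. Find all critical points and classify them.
f'(x) = x^4 - 2*x^3 - 21*x^2 + 62*x - 40

Solve f'(x) = 0:
  Factor: x^4 - 2*x^3 - 21*x^2 + 62*x - 40 = (x - 4)*(x - 2)*(x - 1)*(x + 5) = 0.
  ⇒ x = -5, 1, 2, 4

f''(x) = 4*x^3 - 6*x^2 - 42*x + 62
Second-derivative test at each critical point:
  f''(-5) = -378 < 0 → local maximum
  f''(1) = 18 > 0 → local minimum
  f''(2) = -14 < 0 → local maximum
  f''(4) = 54 > 0 → local minimum

Critical points: x = -5 (local maximum); x = 1 (local minimum); x = 2 (local maximum); x = 4 (local minimum)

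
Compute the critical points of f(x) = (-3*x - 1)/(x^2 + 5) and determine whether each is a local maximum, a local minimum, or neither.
f'(x) = (3*x^2 + 2*x - 15)/(x^4 + 10*x^2 + 25)

Solve f'(x) = 0:
  f'(x) = (3*x^2 + 2*x - 15)/(x^2 + 5)^2; the denominator is positive wherever f is defined, so f'(x) = 0 ⇔ 3*x^2 + 2*x - 15 = 0.
  3*x^2 + 2*x - 15 = 0 has no rational roots; quadratic formula: x = (-2 ± √184)/6.
  ⇒ x = -sqrt(46)/3 - 1/3 ≈ -2.5941, -1/3 + sqrt(46)/3 ≈ 1.9274

f''(x) = 2*(-4*x^2*(3*x + 1) + (9*x + 1)*(x^2 + 5))/(x^2 + 5)^3
Second-derivative test at each critical point:
  f''(-2.5941) = -0.0986 < 0 → local maximum
  f''(1.9274) = 0.1786 > 0 → local minimum

Critical points: x = -sqrt(46)/3 - 1/3 ≈ -2.5941 (local maximum); x = -1/3 + sqrt(46)/3 ≈ 1.9274 (local minimum)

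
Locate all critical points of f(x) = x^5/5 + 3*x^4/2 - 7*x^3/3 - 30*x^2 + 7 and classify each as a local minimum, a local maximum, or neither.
f'(x) = x*(x^3 + 6*x^2 - 7*x - 60)

Solve f'(x) = 0:
  Factor: x^4 + 6*x^3 - 7*x^2 - 60*x = x*(x - 3)*(x + 4)*(x + 5) = 0.
  ⇒ x = -5, -4, 0, 3

f''(x) = 4*x^3 + 18*x^2 - 14*x - 60
Second-derivative test at each critical point:
  f''(-5) = -40 < 0 → local maximum
  f''(-4) = 28 > 0 → local minimum
  f''(0) = -60 < 0 → local maximum
  f''(3) = 168 > 0 → local minimum

Critical points: x = -5 (local maximum); x = -4 (local minimum); x = 0 (local maximum); x = 3 (local minimum)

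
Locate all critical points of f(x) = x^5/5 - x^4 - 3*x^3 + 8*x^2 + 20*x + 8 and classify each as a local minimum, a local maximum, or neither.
f'(x) = x^4 - 4*x^3 - 9*x^2 + 16*x + 20

Solve f'(x) = 0:
  Factor: x^4 - 4*x^3 - 9*x^2 + 16*x + 20 = (x - 5)*(x - 2)*(x + 1)*(x + 2) = 0.
  ⇒ x = -2, -1, 2, 5

f''(x) = 4*x^3 - 12*x^2 - 18*x + 16
Second-derivative test at each critical point:
  f''(-2) = -28 < 0 → local maximum
  f''(-1) = 18 > 0 → local minimum
  f''(2) = -36 < 0 → local maximum
  f''(5) = 126 > 0 → local minimum

Critical points: x = -2 (local maximum); x = -1 (local minimum); x = 2 (local maximum); x = 5 (local minimum)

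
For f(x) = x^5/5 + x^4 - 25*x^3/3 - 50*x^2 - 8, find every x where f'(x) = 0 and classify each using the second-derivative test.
f'(x) = x*(x^3 + 4*x^2 - 25*x - 100)

Solve f'(x) = 0:
  Factor: x^4 + 4*x^3 - 25*x^2 - 100*x = x*(x - 5)*(x + 4)*(x + 5) = 0.
  ⇒ x = -5, -4, 0, 5

f''(x) = 4*x^3 + 12*x^2 - 50*x - 100
Second-derivative test at each critical point:
  f''(-5) = -50 < 0 → local maximum
  f''(-4) = 36 > 0 → local minimum
  f''(0) = -100 < 0 → local maximum
  f''(5) = 450 > 0 → local minimum

Critical points: x = -5 (local maximum); x = -4 (local minimum); x = 0 (local maximum); x = 5 (local minimum)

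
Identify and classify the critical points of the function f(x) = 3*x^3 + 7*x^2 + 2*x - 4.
f'(x) = 9*x^2 + 14*x + 2

Solve f'(x) = 0:
  9*x^2 + 14*x + 2 = 0 has no rational roots; quadratic formula: x = (-14 ± √124)/18.
  ⇒ x = -7/9 - sqrt(31)/9 ≈ -1.3964, -7/9 + sqrt(31)/9 ≈ -0.1591

f''(x) = 18*x + 14
Second-derivative test at each critical point:
  f''(-1.3964) = -11.1355 < 0 → local maximum
  f''(-0.1591) = 11.1355 > 0 → local minimum

Critical points: x = -7/9 - sqrt(31)/9 ≈ -1.3964 (local maximum); x = -7/9 + sqrt(31)/9 ≈ -0.1591 (local minimum)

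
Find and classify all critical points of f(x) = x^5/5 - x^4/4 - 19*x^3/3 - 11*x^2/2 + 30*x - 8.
f'(x) = x^4 - x^3 - 19*x^2 - 11*x + 30

Solve f'(x) = 0:
  Factor: x^4 - x^3 - 19*x^2 - 11*x + 30 = (x - 5)*(x - 1)*(x + 2)*(x + 3) = 0.
  ⇒ x = -3, -2, 1, 5

f''(x) = 4*x^3 - 3*x^2 - 38*x - 11
Second-derivative test at each critical point:
  f''(-3) = -32 < 0 → local maximum
  f''(-2) = 21 > 0 → local minimum
  f''(1) = -48 < 0 → local maximum
  f''(5) = 224 > 0 → local minimum

Critical points: x = -3 (local maximum); x = -2 (local minimum); x = 1 (local maximum); x = 5 (local minimum)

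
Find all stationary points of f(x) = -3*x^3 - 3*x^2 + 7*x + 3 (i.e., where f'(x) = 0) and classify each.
f'(x) = -9*x^2 - 6*x + 7

Solve f'(x) = 0:
  9*x^2 + 6*x - 7 = 0 has no rational roots; quadratic formula: x = (-6 ± √288)/18.
  ⇒ x = -2*sqrt(2)/3 - 1/3 ≈ -1.2761, -1/3 + 2*sqrt(2)/3 ≈ 0.6095

f''(x) = -18*x - 6
Second-derivative test at each critical point:
  f''(-1.2761) = 16.9706 > 0 → local minimum
  f''(0.6095) = -16.9706 < 0 → local maximum

Critical points: x = -2*sqrt(2)/3 - 1/3 ≈ -1.2761 (local minimum); x = -1/3 + 2*sqrt(2)/3 ≈ 0.6095 (local maximum)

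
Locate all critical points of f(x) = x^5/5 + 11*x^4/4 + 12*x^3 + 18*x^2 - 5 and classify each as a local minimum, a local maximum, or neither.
f'(x) = x*(x^3 + 11*x^2 + 36*x + 36)

Solve f'(x) = 0:
  Factor: x^4 + 11*x^3 + 36*x^2 + 36*x = x*(x + 2)*(x + 3)*(x + 6) = 0.
  ⇒ x = -6, -3, -2, 0

f''(x) = 4*x^3 + 33*x^2 + 72*x + 36
Second-derivative test at each critical point:
  f''(-6) = -72 < 0 → local maximum
  f''(-3) = 9 > 0 → local minimum
  f''(-2) = -8 < 0 → local maximum
  f''(0) = 36 > 0 → local minimum

Critical points: x = -6 (local maximum); x = -3 (local minimum); x = -2 (local maximum); x = 0 (local minimum)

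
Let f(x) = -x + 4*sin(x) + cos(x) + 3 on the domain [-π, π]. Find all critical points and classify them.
f'(x) = -sin(x) + 4*cos(x) - 1

Solve f'(x) = 0 on [-π, π]:
  f'(x) = 0 ⇔ -sin(x) + 4*cos(x) = 1. Write the left side as R·cos(x + φ) with R = √(4² + 1²) = sqrt(17), cos φ = 4*sqrt(17)/17, sin φ = sqrt(17)/17; then cos(x + φ) = sqrt(17)/17. Solve for x and keep the solutions lying in [-π, π].
  ⇒ x = -pi/2 ≈ -1.5708, atan(15/8) ≈ 1.0808

f''(x) = -4*sin(x) - cos(x)
Second-derivative test at each critical point:
  f''(-1.5708) = 4 > 0 → local minimum
  f''(1.0808) = -4 < 0 → local maximum

Critical points: x = -pi/2 ≈ -1.5708 (local minimum); x = atan(15/8) ≈ 1.0808 (local maximum)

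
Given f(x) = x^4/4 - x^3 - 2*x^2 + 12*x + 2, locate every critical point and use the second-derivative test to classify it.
f'(x) = x^3 - 3*x^2 - 4*x + 12

Solve f'(x) = 0:
  Factor: x^3 - 3*x^2 - 4*x + 12 = (x - 3)*(x - 2)*(x + 2) = 0.
  ⇒ x = -2, 2, 3

f''(x) = 3*x^2 - 6*x - 4
Second-derivative test at each critical point:
  f''(-2) = 20 > 0 → local minimum
  f''(2) = -4 < 0 → local maximum
  f''(3) = 5 > 0 → local minimum

Critical points: x = -2 (local minimum); x = 2 (local maximum); x = 3 (local minimum)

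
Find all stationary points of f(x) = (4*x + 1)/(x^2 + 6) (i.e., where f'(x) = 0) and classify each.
f'(x) = 2*(-2*x^2 - x + 12)/(x^4 + 12*x^2 + 36)

Solve f'(x) = 0:
  f'(x) = -2*(2*x^2 + x - 12)/(x^2 + 6)^2; the denominator is positive wherever f is defined, so f'(x) = 0 ⇔ -4*x^2 - 2*x + 24 = 0.
  Factor: -4*x^2 - 2*x + 24 = -2*(2*x^2 + x - 12); 2*x^2 + x - 12 = 0 has no rational roots; quadratic formula: x = (-1 ± √97)/4.
  ⇒ x = -sqrt(97)/4 - 1/4 ≈ -2.7122, -1/4 + sqrt(97)/4 ≈ 2.2122

f''(x) = 2*(4*x^2*(4*x + 1) - (12*x + 1)*(x^2 + 6))/(x^2 + 6)^3
Second-derivative test at each critical point:
  f''(-2.7122) = 0.1104 > 0 → local minimum
  f''(2.2122) = -0.1660 < 0 → local maximum

Critical points: x = -sqrt(97)/4 - 1/4 ≈ -2.7122 (local minimum); x = -1/4 + sqrt(97)/4 ≈ 2.2122 (local maximum)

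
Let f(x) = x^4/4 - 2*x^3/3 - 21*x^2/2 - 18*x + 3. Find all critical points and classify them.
f'(x) = x^3 - 2*x^2 - 21*x - 18

Solve f'(x) = 0:
  Factor: x^3 - 2*x^2 - 21*x - 18 = (x - 6)*(x + 1)*(x + 3) = 0.
  ⇒ x = -3, -1, 6

f''(x) = 3*x^2 - 4*x - 21
Second-derivative test at each critical point:
  f''(-3) = 18 > 0 → local minimum
  f''(-1) = -14 < 0 → local maximum
  f''(6) = 63 > 0 → local minimum

Critical points: x = -3 (local minimum); x = -1 (local maximum); x = 6 (local minimum)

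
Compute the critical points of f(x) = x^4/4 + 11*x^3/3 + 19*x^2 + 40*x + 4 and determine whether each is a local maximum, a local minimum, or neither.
f'(x) = x^3 + 11*x^2 + 38*x + 40

Solve f'(x) = 0:
  Factor: x^3 + 11*x^2 + 38*x + 40 = (x + 2)*(x + 4)*(x + 5) = 0.
  ⇒ x = -5, -4, -2

f''(x) = 3*x^2 + 22*x + 38
Second-derivative test at each critical point:
  f''(-5) = 3 > 0 → local minimum
  f''(-4) = -2 < 0 → local maximum
  f''(-2) = 6 > 0 → local minimum

Critical points: x = -5 (local minimum); x = -4 (local maximum); x = -2 (local minimum)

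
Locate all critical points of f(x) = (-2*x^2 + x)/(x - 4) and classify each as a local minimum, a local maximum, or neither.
f'(x) = 2*(-x^2 + 8*x - 2)/(x^2 - 8*x + 16)

Solve f'(x) = 0:
  f'(x) = -2*(x^2 - 8*x + 2)/(x - 4)^2; the denominator is positive wherever f is defined, so f'(x) = 0 ⇔ -2*x^2 + 16*x - 4 = 0.
  Factor: -2*x^2 + 16*x - 4 = -2*(x^2 - 8*x + 2); x^2 - 8*x + 2 = 0 has no rational roots; quadratic formula: x = (8 ± √56)/2.
  ⇒ x = 4 - sqrt(14) ≈ 0.2583, sqrt(14) + 4 ≈ 7.7417

f''(x) = -56/(x^3 - 12*x^2 + 48*x - 64)
Second-derivative test at each critical point:
  f''(0.2583) = 1.0690 > 0 → local minimum
  f''(7.7417) = -1.0690 < 0 → local maximum

Critical points: x = 4 - sqrt(14) ≈ 0.2583 (local minimum); x = sqrt(14) + 4 ≈ 7.7417 (local maximum)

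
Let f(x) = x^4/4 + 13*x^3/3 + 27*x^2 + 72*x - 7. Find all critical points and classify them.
f'(x) = x^3 + 13*x^2 + 54*x + 72

Solve f'(x) = 0:
  Factor: x^3 + 13*x^2 + 54*x + 72 = (x + 3)*(x + 4)*(x + 6) = 0.
  ⇒ x = -6, -4, -3

f''(x) = 3*x^2 + 26*x + 54
Second-derivative test at each critical point:
  f''(-6) = 6 > 0 → local minimum
  f''(-4) = -2 < 0 → local maximum
  f''(-3) = 3 > 0 → local minimum

Critical points: x = -6 (local minimum); x = -4 (local maximum); x = -3 (local minimum)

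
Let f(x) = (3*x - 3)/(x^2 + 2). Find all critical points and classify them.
f'(x) = 3*(x^2 - 2*x*(x - 1) + 2)/(x^2 + 2)^2

Solve f'(x) = 0:
  f'(x) = -3*(x^2 - 2*x - 2)/(x^2 + 2)^2; the denominator is positive wherever f is defined, so f'(x) = 0 ⇔ -3*x^2 + 6*x + 6 = 0.
  Factor: -3*x^2 + 6*x + 6 = -3*(x^2 - 2*x - 2); x^2 - 2*x - 2 = 0 has no rational roots; quadratic formula: x = (2 ± √12)/2.
  ⇒ x = 1 - sqrt(3) ≈ -0.7321, 1 + sqrt(3) ≈ 2.7321

f''(x) = 6*(4*x^2*(x - 1) + (1 - 3*x)*(x^2 + 2))/(x^2 + 2)^3
Second-derivative test at each critical point:
  f''(-0.7321) = 1.6160 > 0 → local minimum
  f''(2.7321) = -0.1160 < 0 → local maximum

Critical points: x = 1 - sqrt(3) ≈ -0.7321 (local minimum); x = 1 + sqrt(3) ≈ 2.7321 (local maximum)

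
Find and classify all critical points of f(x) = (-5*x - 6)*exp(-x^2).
f'(x) = (2*x*(5*x + 6) - 5)*exp(-x^2)

Solve f'(x) = 0:
  f'(x) = (10*x^2 + 12*x - 5)·exp(-x^2) and exp(-x^2) > 0 for every x, so f'(x) = 0 ⇔ 10*x^2 + 12*x - 5 = 0.
  10*x^2 + 12*x - 5 = 0 has no rational roots; quadratic formula: x = (-12 ± √344)/20.
  ⇒ x = -sqrt(86)/10 - 3/5 ≈ -1.5274, -3/5 + sqrt(86)/10 ≈ 0.3274

f''(x) = 2*(-10*x^3 - 12*x^2 + 15*x + 6)*exp(-x^2)
Second-derivative test at each critical point:
  f''(-1.5274) = -1.7995 < 0 → local maximum
  f''(0.3274) = 16.6624 > 0 → local minimum

Critical points: x = -sqrt(86)/10 - 3/5 ≈ -1.5274 (local maximum); x = -3/5 + sqrt(86)/10 ≈ 0.3274 (local minimum)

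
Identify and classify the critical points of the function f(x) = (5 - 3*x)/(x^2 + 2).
f'(x) = (3*x^2 - 10*x - 6)/(x^4 + 4*x^2 + 4)

Solve f'(x) = 0:
  f'(x) = (3*x^2 - 10*x - 6)/(x^2 + 2)^2; the denominator is positive wherever f is defined, so f'(x) = 0 ⇔ 3*x^2 - 10*x - 6 = 0.
  3*x^2 - 10*x - 6 = 0 has no rational roots; quadratic formula: x = (10 ± √172)/6.
  ⇒ x = 5/3 - sqrt(43)/3 ≈ -0.5191, 5/3 + sqrt(43)/3 ≈ 3.8525

f''(x) = 2*(4*x^2*(5 - 3*x) + (9*x - 5)*(x^2 + 2))/(x^2 + 2)^3
Second-derivative test at each critical point:
  f''(-0.5191) = -2.5462 < 0 → local maximum
  f''(3.8525) = 0.0462 > 0 → local minimum

Critical points: x = 5/3 - sqrt(43)/3 ≈ -0.5191 (local maximum); x = 5/3 + sqrt(43)/3 ≈ 3.8525 (local minimum)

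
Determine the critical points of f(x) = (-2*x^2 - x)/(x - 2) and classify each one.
f'(x) = 2*(-x^2 + 4*x + 1)/(x^2 - 4*x + 4)

Solve f'(x) = 0:
  f'(x) = -2*(x^2 - 4*x - 1)/(x - 2)^2; the denominator is positive wherever f is defined, so f'(x) = 0 ⇔ -2*x^2 + 8*x + 2 = 0.
  Factor: -2*x^2 + 8*x + 2 = -2*(x^2 - 4*x - 1); x^2 - 4*x - 1 = 0 has no rational roots; quadratic formula: x = (4 ± √20)/2.
  ⇒ x = 2 - sqrt(5) ≈ -0.2361, 2 + sqrt(5) ≈ 4.2361

f''(x) = -20/(x^3 - 6*x^2 + 12*x - 8)
Second-derivative test at each critical point:
  f''(-0.2361) = 1.7889 > 0 → local minimum
  f''(4.2361) = -1.7889 < 0 → local maximum

Critical points: x = 2 - sqrt(5) ≈ -0.2361 (local minimum); x = 2 + sqrt(5) ≈ 4.2361 (local maximum)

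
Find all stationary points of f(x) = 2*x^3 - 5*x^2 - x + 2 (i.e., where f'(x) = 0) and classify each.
f'(x) = 6*x^2 - 10*x - 1

Solve f'(x) = 0:
  6*x^2 - 10*x - 1 = 0 has no rational roots; quadratic formula: x = (10 ± √124)/12.
  ⇒ x = 5/6 - sqrt(31)/6 ≈ -0.0946, 5/6 + sqrt(31)/6 ≈ 1.7613

f''(x) = 12*x - 10
Second-derivative test at each critical point:
  f''(-0.0946) = -11.1355 < 0 → local maximum
  f''(1.7613) = 11.1355 > 0 → local minimum

Critical points: x = 5/6 - sqrt(31)/6 ≈ -0.0946 (local maximum); x = 5/6 + sqrt(31)/6 ≈ 1.7613 (local minimum)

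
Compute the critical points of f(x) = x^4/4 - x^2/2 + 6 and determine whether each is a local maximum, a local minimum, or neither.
f'(x) = x^3 - x

Solve f'(x) = 0:
  Factor: x^3 - x = x*(x - 1)*(x + 1) = 0.
  ⇒ x = -1, 0, 1

f''(x) = 3*x^2 - 1
Second-derivative test at each critical point:
  f''(-1) = 2 > 0 → local minimum
  f''(0) = -1 < 0 → local maximum
  f''(1) = 2 > 0 → local minimum

Critical points: x = -1 (local minimum); x = 0 (local maximum); x = 1 (local minimum)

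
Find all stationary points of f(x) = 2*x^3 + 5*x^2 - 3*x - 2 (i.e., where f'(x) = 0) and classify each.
f'(x) = 6*x^2 + 10*x - 3

Solve f'(x) = 0:
  6*x^2 + 10*x - 3 = 0 has no rational roots; quadratic formula: x = (-10 ± √172)/12.
  ⇒ x = -sqrt(43)/6 - 5/6 ≈ -1.9262, -5/6 + sqrt(43)/6 ≈ 0.2596

f''(x) = 12*x + 10
Second-derivative test at each critical point:
  f''(-1.9262) = -13.1149 < 0 → local maximum
  f''(0.2596) = 13.1149 > 0 → local minimum

Critical points: x = -sqrt(43)/6 - 5/6 ≈ -1.9262 (local maximum); x = -5/6 + sqrt(43)/6 ≈ 0.2596 (local minimum)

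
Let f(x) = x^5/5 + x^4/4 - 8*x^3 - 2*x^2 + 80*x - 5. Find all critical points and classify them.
f'(x) = x^4 + x^3 - 24*x^2 - 4*x + 80

Solve f'(x) = 0:
  Factor: x^4 + x^3 - 24*x^2 - 4*x + 80 = (x - 4)*(x - 2)*(x + 2)*(x + 5) = 0.
  ⇒ x = -5, -2, 2, 4

f''(x) = 4*x^3 + 3*x^2 - 48*x - 4
Second-derivative test at each critical point:
  f''(-5) = -189 < 0 → local maximum
  f''(-2) = 72 > 0 → local minimum
  f''(2) = -56 < 0 → local maximum
  f''(4) = 108 > 0 → local minimum

Critical points: x = -5 (local maximum); x = -2 (local minimum); x = 2 (local maximum); x = 4 (local minimum)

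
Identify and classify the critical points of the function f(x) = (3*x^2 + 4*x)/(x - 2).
f'(x) = (3*x^2 - 12*x - 8)/(x^2 - 4*x + 4)

Solve f'(x) = 0:
  f'(x) = (3*x^2 - 12*x - 8)/(x - 2)^2; the denominator is positive wherever f is defined, so f'(x) = 0 ⇔ 3*x^2 - 12*x - 8 = 0.
  3*x^2 - 12*x - 8 = 0 has no rational roots; quadratic formula: x = (12 ± √240)/6.
  ⇒ x = 2 - 2*sqrt(15)/3 ≈ -0.5820, 2 + 2*sqrt(15)/3 ≈ 4.5820

f''(x) = 40/(x^3 - 6*x^2 + 12*x - 8)
Second-derivative test at each critical point:
  f''(-0.5820) = -2.3238 < 0 → local maximum
  f''(4.5820) = 2.3238 > 0 → local minimum

Critical points: x = 2 - 2*sqrt(15)/3 ≈ -0.5820 (local maximum); x = 2 + 2*sqrt(15)/3 ≈ 4.5820 (local minimum)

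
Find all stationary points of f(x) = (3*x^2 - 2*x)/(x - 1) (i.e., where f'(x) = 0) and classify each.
f'(x) = (3*x^2 - 6*x + 2)/(x^2 - 2*x + 1)

Solve f'(x) = 0:
  f'(x) = (3*x^2 - 6*x + 2)/(x - 1)^2; the denominator is positive wherever f is defined, so f'(x) = 0 ⇔ 3*x^2 - 6*x + 2 = 0.
  3*x^2 - 6*x + 2 = 0 has no rational roots; quadratic formula: x = (6 ± √12)/6.
  ⇒ x = 1 - sqrt(3)/3 ≈ 0.4226, sqrt(3)/3 + 1 ≈ 1.5774

f''(x) = 2/(x^3 - 3*x^2 + 3*x - 1)
Second-derivative test at each critical point:
  f''(0.4226) = -10.3923 < 0 → local maximum
  f''(1.5774) = 10.3923 > 0 → local minimum

Critical points: x = 1 - sqrt(3)/3 ≈ 0.4226 (local maximum); x = sqrt(3)/3 + 1 ≈ 1.5774 (local minimum)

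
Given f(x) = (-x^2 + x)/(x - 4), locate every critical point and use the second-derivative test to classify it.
f'(x) = (-x^2 + 8*x - 4)/(x^2 - 8*x + 16)

Solve f'(x) = 0:
  f'(x) = -(x^2 - 8*x + 4)/(x - 4)^2; the denominator is positive wherever f is defined, so f'(x) = 0 ⇔ -x^2 + 8*x - 4 = 0.
  x^2 - 8*x + 4 = 0 has no rational roots; quadratic formula: x = (8 ± √48)/2.
  ⇒ x = 4 - 2*sqrt(3) ≈ 0.5359, 2*sqrt(3) + 4 ≈ 7.4641

f''(x) = -24/(x^3 - 12*x^2 + 48*x - 64)
Second-derivative test at each critical point:
  f''(0.5359) = 0.5774 > 0 → local minimum
  f''(7.4641) = -0.5774 < 0 → local maximum

Critical points: x = 4 - 2*sqrt(3) ≈ 0.5359 (local minimum); x = 2*sqrt(3) + 4 ≈ 7.4641 (local maximum)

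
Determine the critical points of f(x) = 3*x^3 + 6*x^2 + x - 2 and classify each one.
f'(x) = 9*x^2 + 12*x + 1

Solve f'(x) = 0:
  9*x^2 + 12*x + 1 = 0 has no rational roots; quadratic formula: x = (-12 ± √108)/18.
  ⇒ x = -2/3 - sqrt(3)/3 ≈ -1.2440, -2/3 + sqrt(3)/3 ≈ -0.0893

f''(x) = 18*x + 12
Second-derivative test at each critical point:
  f''(-1.2440) = -10.3923 < 0 → local maximum
  f''(-0.0893) = 10.3923 > 0 → local minimum

Critical points: x = -2/3 - sqrt(3)/3 ≈ -1.2440 (local maximum); x = -2/3 + sqrt(3)/3 ≈ -0.0893 (local minimum)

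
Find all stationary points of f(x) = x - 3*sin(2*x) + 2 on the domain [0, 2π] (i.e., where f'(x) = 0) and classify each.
f'(x) = 1 - 6*cos(2*x)

Solve f'(x) = 0 on [0, 2π]:
  f'(x) = 0 ⇔ cos(2*x) = 1/6, i.e. 2*x = ±arccos(1/6) + 2nπ; keep the solutions lying in [0, 2π].
  ⇒ x = acos(1/6)/2 ≈ 0.7017, pi - acos(1/6)/2 ≈ 2.4399, acos(1/6)/2 + pi ≈ 3.8433, -acos(1/6)/2 + 2*pi ≈ 5.5815

f''(x) = 12*sin(2*x)
Second-derivative test at each critical point:
  f''(0.7017) = 11.8322 > 0 → local minimum
  f''(2.4399) = -11.8322 < 0 → local maximum
  f''(3.8433) = 11.8322 > 0 → local minimum
  f''(5.5815) = -11.8322 < 0 → local maximum

Critical points: x = acos(1/6)/2 ≈ 0.7017 (local minimum); x = pi - acos(1/6)/2 ≈ 2.4399 (local maximum); x = acos(1/6)/2 + pi ≈ 3.8433 (local minimum); x = -acos(1/6)/2 + 2*pi ≈ 5.5815 (local maximum)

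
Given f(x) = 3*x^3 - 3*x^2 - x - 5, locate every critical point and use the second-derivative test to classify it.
f'(x) = 9*x^2 - 6*x - 1

Solve f'(x) = 0:
  9*x^2 - 6*x - 1 = 0 has no rational roots; quadratic formula: x = (6 ± √72)/18.
  ⇒ x = 1/3 - sqrt(2)/3 ≈ -0.1381, 1/3 + sqrt(2)/3 ≈ 0.8047

f''(x) = 18*x - 6
Second-derivative test at each critical point:
  f''(-0.1381) = -8.4853 < 0 → local maximum
  f''(0.8047) = 8.4853 > 0 → local minimum

Critical points: x = 1/3 - sqrt(2)/3 ≈ -0.1381 (local maximum); x = 1/3 + sqrt(2)/3 ≈ 0.8047 (local minimum)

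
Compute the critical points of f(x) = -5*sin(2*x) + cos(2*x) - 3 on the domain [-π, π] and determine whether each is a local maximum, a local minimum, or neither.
f'(x) = -2*sin(2*x) - 10*cos(2*x)

Solve f'(x) = 0 on [-π, π]:
  f'(x) = 0 ⇔ -5*cos(2*x) = sin(2*x) ⇔ tan(2*x) = -5, i.e. 2*x = arctan(-5) + nπ; keep the solutions lying in [-π, π].
  ⇒ x = -pi/2 - atan(5)/2 ≈ -2.2575, -atan(5)/2 ≈ -0.6867, -atan(5)/2 + pi/2 ≈ 0.8841, pi - atan(5)/2 ≈ 2.4549

f''(x) = 20*sin(2*x) - 4*cos(2*x)
Second-derivative test at each critical point:
  f''(-2.2575) = 20.3961 > 0 → local minimum
  f''(-0.6867) = -20.3961 < 0 → local maximum
  f''(0.8841) = 20.3961 > 0 → local minimum
  f''(2.4549) = -20.3961 < 0 → local maximum

Critical points: x = -pi/2 - atan(5)/2 ≈ -2.2575 (local minimum); x = -atan(5)/2 ≈ -0.6867 (local maximum); x = -atan(5)/2 + pi/2 ≈ 0.8841 (local minimum); x = pi - atan(5)/2 ≈ 2.4549 (local maximum)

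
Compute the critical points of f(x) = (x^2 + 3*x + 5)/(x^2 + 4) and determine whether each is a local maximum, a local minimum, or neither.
f'(x) = (-3*x^2 - 2*x + 12)/(x^4 + 8*x^2 + 16)

Solve f'(x) = 0:
  f'(x) = -(3*x^2 + 2*x - 12)/(x^2 + 4)^2; the denominator is positive wherever f is defined, so f'(x) = 0 ⇔ -3*x^2 - 2*x + 12 = 0.
  3*x^2 + 2*x - 12 = 0 has no rational roots; quadratic formula: x = (-2 ± √148)/6.
  ⇒ x = -sqrt(37)/3 - 1/3 ≈ -2.3609, -1/3 + sqrt(37)/3 ≈ 1.6943

f''(x) = 2*(3*x^3 + 3*x^2 - 36*x - 4)/(x^6 + 12*x^4 + 48*x^2 + 64)
Second-derivative test at each critical point:
  f''(-2.3609) = 0.1327 > 0 → local minimum
  f''(1.6943) = -0.2577 < 0 → local maximum

Critical points: x = -sqrt(37)/3 - 1/3 ≈ -2.3609 (local minimum); x = -1/3 + sqrt(37)/3 ≈ 1.6943 (local maximum)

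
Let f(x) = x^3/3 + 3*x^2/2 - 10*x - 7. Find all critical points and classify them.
f'(x) = x^2 + 3*x - 10

Solve f'(x) = 0:
  Factor: x^2 + 3*x - 10 = (x - 2)*(x + 5) = 0.
  ⇒ x = -5, 2

f''(x) = 2*x + 3
Second-derivative test at each critical point:
  f''(-5) = -7 < 0 → local maximum
  f''(2) = 7 > 0 → local minimum

Critical points: x = -5 (local maximum); x = 2 (local minimum)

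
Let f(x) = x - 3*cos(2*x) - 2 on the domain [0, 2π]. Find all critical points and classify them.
f'(x) = 6*sin(2*x) + 1

Solve f'(x) = 0 on [0, 2π]:
  f'(x) = 0 ⇔ sin(2*x) = -1/6, i.e. 2*x = arcsin(-1/6) + 2nπ or 2*x = π − arcsin(-1/6) + 2nπ; keep the solutions lying in [0, 2π].
  ⇒ x = asin(1/6)/2 + pi/2 ≈ 1.6545, pi - asin(1/6)/2 ≈ 3.0579, asin(1/6)/2 + 3*pi/2 ≈ 4.7961, -asin(1/6)/2 + 2*pi ≈ 6.1995

f''(x) = 12*cos(2*x)
Second-derivative test at each critical point:
  f''(1.6545) = -11.8322 < 0 → local maximum
  f''(3.0579) = 11.8322 > 0 → local minimum
  f''(4.7961) = -11.8322 < 0 → local maximum
  f''(6.1995) = 11.8322 > 0 → local minimum

Critical points: x = asin(1/6)/2 + pi/2 ≈ 1.6545 (local maximum); x = pi - asin(1/6)/2 ≈ 3.0579 (local minimum); x = asin(1/6)/2 + 3*pi/2 ≈ 4.7961 (local maximum); x = -asin(1/6)/2 + 2*pi ≈ 6.1995 (local minimum)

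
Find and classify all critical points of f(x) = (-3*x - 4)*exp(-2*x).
f'(x) = (6*x + 5)*exp(-2*x)

Solve f'(x) = 0:
  f'(x) = (6*x + 5)·exp(-2*x) and exp(-2*x) > 0 for every x, so f'(x) = 0 ⇔ 6*x + 5 = 0.
  6*x + 5 = 0.
  ⇒ x = -5/6

f''(x) = 4*(-3*x - 1)*exp(-2*x)
Second-derivative test at each critical point:
  f''(-5/6) = 31.7669 > 0 → local minimum

Critical points: x = -5/6 (local minimum)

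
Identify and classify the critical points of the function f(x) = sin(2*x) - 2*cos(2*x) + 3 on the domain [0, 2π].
f'(x) = 4*sin(2*x) + 2*cos(2*x)

Solve f'(x) = 0 on [0, 2π]:
  f'(x) = 0 ⇔ cos(2*x) = -2*sin(2*x) ⇔ tan(2*x) = -1/2, i.e. 2*x = arctan(-1/2) + nπ; keep the solutions lying in [0, 2π].
  ⇒ x = -atan(1/2)/2 + pi/2 ≈ 1.3390, pi - atan(1/2)/2 ≈ 2.9098, -atan(1/2)/2 + 3*pi/2 ≈ 4.4806, -atan(1/2)/2 + 2*pi ≈ 6.0514

f''(x) = -4*sin(2*x) + 8*cos(2*x)
Second-derivative test at each critical point:
  f''(1.3390) = -8.9443 < 0 → local maximum
  f''(2.9098) = 8.9443 > 0 → local minimum
  f''(4.4806) = -8.9443 < 0 → local maximum
  f''(6.0514) = 8.9443 > 0 → local minimum

Critical points: x = -atan(1/2)/2 + pi/2 ≈ 1.3390 (local maximum); x = pi - atan(1/2)/2 ≈ 2.9098 (local minimum); x = -atan(1/2)/2 + 3*pi/2 ≈ 4.4806 (local maximum); x = -atan(1/2)/2 + 2*pi ≈ 6.0514 (local minimum)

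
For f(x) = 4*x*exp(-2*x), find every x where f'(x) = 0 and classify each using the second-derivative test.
f'(x) = 4*(1 - 2*x)*exp(-2*x)

Solve f'(x) = 0:
  f'(x) = (4 - 8*x)·exp(-2*x) and exp(-2*x) > 0 for every x, so f'(x) = 0 ⇔ 4 - 8*x = 0.
  Factor: 4 - 8*x = -4*(2*x - 1) = 0.
  ⇒ x = 1/2

f''(x) = 16*(x - 1)*exp(-2*x)
Second-derivative test at each critical point:
  f''(1/2) = -2.9430 < 0 → local maximum

Critical points: x = 1/2 (local maximum)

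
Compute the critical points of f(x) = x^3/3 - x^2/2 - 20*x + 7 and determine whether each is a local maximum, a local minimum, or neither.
f'(x) = x^2 - x - 20

Solve f'(x) = 0:
  Factor: x^2 - x - 20 = (x - 5)*(x + 4) = 0.
  ⇒ x = -4, 5

f''(x) = 2*x - 1
Second-derivative test at each critical point:
  f''(-4) = -9 < 0 → local maximum
  f''(5) = 9 > 0 → local minimum

Critical points: x = -4 (local maximum); x = 5 (local minimum)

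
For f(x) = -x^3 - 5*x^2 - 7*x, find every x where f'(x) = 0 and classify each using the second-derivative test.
f'(x) = -3*x^2 - 10*x - 7

Solve f'(x) = 0:
  Factor: -3*x^2 - 10*x - 7 = -(x + 1)*(3*x + 7) = 0.
  ⇒ x = -7/3, -1

f''(x) = -6*x - 10
Second-derivative test at each critical point:
  f''(-7/3) = 4 > 0 → local minimum
  f''(-1) = -4 < 0 → local maximum

Critical points: x = -7/3 (local minimum); x = -1 (local maximum)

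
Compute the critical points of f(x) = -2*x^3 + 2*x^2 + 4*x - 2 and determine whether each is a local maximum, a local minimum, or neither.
f'(x) = -6*x^2 + 4*x + 4

Solve f'(x) = 0:
  Factor: -6*x^2 + 4*x + 4 = -2*(3*x^2 - 2*x - 2); 3*x^2 - 2*x - 2 = 0 has no rational roots; quadratic formula: x = (2 ± √28)/6.
  ⇒ x = 1/3 - sqrt(7)/3 ≈ -0.5486, 1/3 + sqrt(7)/3 ≈ 1.2153

f''(x) = 4 - 12*x
Second-derivative test at each critical point:
  f''(-0.5486) = 10.5830 > 0 → local minimum
  f''(1.2153) = -10.5830 < 0 → local maximum

Critical points: x = 1/3 - sqrt(7)/3 ≈ -0.5486 (local minimum); x = 1/3 + sqrt(7)/3 ≈ 1.2153 (local maximum)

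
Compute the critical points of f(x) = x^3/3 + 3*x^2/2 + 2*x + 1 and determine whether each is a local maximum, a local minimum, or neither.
f'(x) = x^2 + 3*x + 2

Solve f'(x) = 0:
  Factor: x^2 + 3*x + 2 = (x + 1)*(x + 2) = 0.
  ⇒ x = -2, -1

f''(x) = 2*x + 3
Second-derivative test at each critical point:
  f''(-2) = -1 < 0 → local maximum
  f''(-1) = 1 > 0 → local minimum

Critical points: x = -2 (local maximum); x = -1 (local minimum)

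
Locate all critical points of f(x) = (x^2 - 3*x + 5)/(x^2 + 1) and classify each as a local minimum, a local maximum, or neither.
f'(x) = (3*x^2 - 8*x - 3)/(x^4 + 2*x^2 + 1)

Solve f'(x) = 0:
  f'(x) = (x - 3)*(3*x + 1)/(x^2 + 1)^2; the denominator is positive wherever f is defined, so f'(x) = 0 ⇔ 3*x^2 - 8*x - 3 = 0.
  Factor: 3*x^2 - 8*x - 3 = (x - 3)*(3*x + 1) = 0.
  ⇒ x = -1/3, 3

f''(x) = 2*(-3*x^3 + 12*x^2 + 9*x - 4)/(x^6 + 3*x^4 + 3*x^2 + 1)
Second-derivative test at each critical point:
  f''(-1/3) = -81/10 < 0 → local maximum
  f''(3) = 1/10 > 0 → local minimum

Critical points: x = -1/3 (local maximum); x = 3 (local minimum)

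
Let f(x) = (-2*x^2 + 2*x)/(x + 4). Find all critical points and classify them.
f'(x) = 2*(-x^2 - 8*x + 4)/(x^2 + 8*x + 16)

Solve f'(x) = 0:
  f'(x) = -2*(x^2 + 8*x - 4)/(x + 4)^2; the denominator is positive wherever f is defined, so f'(x) = 0 ⇔ -2*x^2 - 16*x + 8 = 0.
  Factor: -2*x^2 - 16*x + 8 = -2*(x^2 + 8*x - 4); x^2 + 8*x - 4 = 0 has no rational roots; quadratic formula: x = (-8 ± √80)/2.
  ⇒ x = -2*sqrt(5) - 4 ≈ -8.4721, -4 + 2*sqrt(5) ≈ 0.4721

f''(x) = -80/(x^3 + 12*x^2 + 48*x + 64)
Second-derivative test at each critical point:
  f''(-8.4721) = 0.8944 > 0 → local minimum
  f''(0.4721) = -0.8944 < 0 → local maximum

Critical points: x = -2*sqrt(5) - 4 ≈ -8.4721 (local minimum); x = -4 + 2*sqrt(5) ≈ 0.4721 (local maximum)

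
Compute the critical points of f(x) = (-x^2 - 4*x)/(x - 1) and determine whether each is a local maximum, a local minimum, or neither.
f'(x) = (-x^2 + 2*x + 4)/(x^2 - 2*x + 1)

Solve f'(x) = 0:
  f'(x) = -(x^2 - 2*x - 4)/(x - 1)^2; the denominator is positive wherever f is defined, so f'(x) = 0 ⇔ -x^2 + 2*x + 4 = 0.
  x^2 - 2*x - 4 = 0 has no rational roots; quadratic formula: x = (2 ± √20)/2.
  ⇒ x = 1 - sqrt(5) ≈ -1.2361, 1 + sqrt(5) ≈ 3.2361

f''(x) = -10/(x^3 - 3*x^2 + 3*x - 1)
Second-derivative test at each critical point:
  f''(-1.2361) = 0.8944 > 0 → local minimum
  f''(3.2361) = -0.8944 < 0 → local maximum

Critical points: x = 1 - sqrt(5) ≈ -1.2361 (local minimum); x = 1 + sqrt(5) ≈ 3.2361 (local maximum)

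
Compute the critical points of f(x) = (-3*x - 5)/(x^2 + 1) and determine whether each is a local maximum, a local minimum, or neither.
f'(x) = (3*x^2 + 10*x - 3)/(x^4 + 2*x^2 + 1)

Solve f'(x) = 0:
  f'(x) = (3*x^2 + 10*x - 3)/(x^2 + 1)^2; the denominator is positive wherever f is defined, so f'(x) = 0 ⇔ 3*x^2 + 10*x - 3 = 0.
  3*x^2 + 10*x - 3 = 0 has no rational roots; quadratic formula: x = (-10 ± √136)/6.
  ⇒ x = -sqrt(34)/3 - 5/3 ≈ -3.6103, -5/3 + sqrt(34)/3 ≈ 0.2770

f''(x) = 2*(-4*x^2*(3*x + 5) + (9*x + 5)*(x^2 + 1))/(x^2 + 1)^3
Second-derivative test at each critical point:
  f''(-3.6103) = -0.0592 < 0 → local maximum
  f''(0.2770) = 10.0592 > 0 → local minimum

Critical points: x = -sqrt(34)/3 - 5/3 ≈ -3.6103 (local maximum); x = -5/3 + sqrt(34)/3 ≈ 0.2770 (local minimum)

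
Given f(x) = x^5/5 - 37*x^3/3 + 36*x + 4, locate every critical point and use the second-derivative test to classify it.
f'(x) = x^4 - 37*x^2 + 36

Solve f'(x) = 0:
  Factor: x^4 - 37*x^2 + 36 = (x - 6)*(x - 1)*(x + 1)*(x + 6) = 0.
  ⇒ x = -6, -1, 1, 6

f''(x) = 4*x^3 - 74*x
Second-derivative test at each critical point:
  f''(-6) = -420 < 0 → local maximum
  f''(-1) = 70 > 0 → local minimum
  f''(1) = -70 < 0 → local maximum
  f''(6) = 420 > 0 → local minimum

Critical points: x = -6 (local maximum); x = -1 (local minimum); x = 1 (local maximum); x = 6 (local minimum)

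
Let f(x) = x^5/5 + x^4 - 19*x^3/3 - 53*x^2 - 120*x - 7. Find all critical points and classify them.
f'(x) = x^4 + 4*x^3 - 19*x^2 - 106*x - 120

Solve f'(x) = 0:
  Factor: x^4 + 4*x^3 - 19*x^2 - 106*x - 120 = (x - 5)*(x + 2)*(x + 3)*(x + 4) = 0.
  ⇒ x = -4, -3, -2, 5

f''(x) = 4*x^3 + 12*x^2 - 38*x - 106
Second-derivative test at each critical point:
  f''(-4) = -18 < 0 → local maximum
  f''(-3) = 8 > 0 → local minimum
  f''(-2) = -14 < 0 → local maximum
  f''(5) = 504 > 0 → local minimum

Critical points: x = -4 (local maximum); x = -3 (local minimum); x = -2 (local maximum); x = 5 (local minimum)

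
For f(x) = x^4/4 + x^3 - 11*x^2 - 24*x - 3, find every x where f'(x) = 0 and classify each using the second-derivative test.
f'(x) = x^3 + 3*x^2 - 22*x - 24

Solve f'(x) = 0:
  Factor: x^3 + 3*x^2 - 22*x - 24 = (x - 4)*(x + 1)*(x + 6) = 0.
  ⇒ x = -6, -1, 4

f''(x) = 3*x^2 + 6*x - 22
Second-derivative test at each critical point:
  f''(-6) = 50 > 0 → local minimum
  f''(-1) = -25 < 0 → local maximum
  f''(4) = 50 > 0 → local minimum

Critical points: x = -6 (local minimum); x = -1 (local maximum); x = 4 (local minimum)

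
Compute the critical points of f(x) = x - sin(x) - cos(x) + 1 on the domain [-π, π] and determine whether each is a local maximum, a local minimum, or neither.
f'(x) = sin(x) - cos(x) + 1

Solve f'(x) = 0 on [-π, π]:
  f'(x) = 0 ⇔ sin(x) - cos(x) = -1. Write the left side as R·cos(x + φ) with R = √((-1)² + (-1)²) = sqrt(2), cos φ = -sqrt(2)/2, sin φ = -sqrt(2)/2; then cos(x + φ) = -sqrt(2)/2. Solve for x and keep the solutions lying in [-π, π].
  ⇒ x = -pi/2 ≈ -1.5708, 0

f''(x) = sin(x) + cos(x)
Second-derivative test at each critical point:
  f''(-1.5708) = -1 < 0 → local maximum
  f''(0) = 1 > 0 → local minimum

Critical points: x = -pi/2 ≈ -1.5708 (local maximum); x = 0 (local minimum)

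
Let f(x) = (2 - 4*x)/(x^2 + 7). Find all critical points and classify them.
f'(x) = 4*(x^2 - x - 7)/(x^4 + 14*x^2 + 49)

Solve f'(x) = 0:
  f'(x) = 4*(x^2 - x - 7)/(x^2 + 7)^2; the denominator is positive wherever f is defined, so f'(x) = 0 ⇔ 4*x^2 - 4*x - 28 = 0.
  Factor: 4*x^2 - 4*x - 28 = 4*(x^2 - x - 7); x^2 - x - 7 = 0 has no rational roots; quadratic formula: x = (1 ± √29)/2.
  ⇒ x = 1/2 - sqrt(29)/2 ≈ -2.1926, 1/2 + sqrt(29)/2 ≈ 3.1926

f''(x) = 4*(4*x^2*(1 - 2*x) + (6*x - 1)*(x^2 + 7))/(x^2 + 7)^3
Second-derivative test at each critical point:
  f''(-2.1926) = -0.1545 < 0 → local maximum
  f''(3.1926) = 0.0729 > 0 → local minimum

Critical points: x = 1/2 - sqrt(29)/2 ≈ -2.1926 (local maximum); x = 1/2 + sqrt(29)/2 ≈ 3.1926 (local minimum)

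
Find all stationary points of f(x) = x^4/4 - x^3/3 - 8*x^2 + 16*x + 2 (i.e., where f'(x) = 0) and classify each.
f'(x) = x^3 - x^2 - 16*x + 16

Solve f'(x) = 0:
  Factor: x^3 - x^2 - 16*x + 16 = (x - 4)*(x - 1)*(x + 4) = 0.
  ⇒ x = -4, 1, 4

f''(x) = 3*x^2 - 2*x - 16
Second-derivative test at each critical point:
  f''(-4) = 40 > 0 → local minimum
  f''(1) = -15 < 0 → local maximum
  f''(4) = 24 > 0 → local minimum

Critical points: x = -4 (local minimum); x = 1 (local maximum); x = 4 (local minimum)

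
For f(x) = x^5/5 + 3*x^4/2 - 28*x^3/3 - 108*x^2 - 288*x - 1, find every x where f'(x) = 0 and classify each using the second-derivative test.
f'(x) = x^4 + 6*x^3 - 28*x^2 - 216*x - 288

Solve f'(x) = 0:
  Factor: x^4 + 6*x^3 - 28*x^2 - 216*x - 288 = (x - 6)*(x + 2)*(x + 4)*(x + 6) = 0.
  ⇒ x = -6, -4, -2, 6

f''(x) = 4*x^3 + 18*x^2 - 56*x - 216
Second-derivative test at each critical point:
  f''(-6) = -96 < 0 → local maximum
  f''(-4) = 40 > 0 → local minimum
  f''(-2) = -64 < 0 → local maximum
  f''(6) = 960 > 0 → local minimum

Critical points: x = -6 (local maximum); x = -4 (local minimum); x = -2 (local maximum); x = 6 (local minimum)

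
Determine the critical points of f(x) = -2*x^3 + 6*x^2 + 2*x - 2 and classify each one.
f'(x) = -6*x^2 + 12*x + 2

Solve f'(x) = 0:
  Factor: -6*x^2 + 12*x + 2 = -2*(3*x^2 - 6*x - 1); 3*x^2 - 6*x - 1 = 0 has no rational roots; quadratic formula: x = (6 ± √48)/6.
  ⇒ x = 1 - 2*sqrt(3)/3 ≈ -0.1547, 1 + 2*sqrt(3)/3 ≈ 2.1547

f''(x) = 12 - 12*x
Second-derivative test at each critical point:
  f''(-0.1547) = 13.8564 > 0 → local minimum
  f''(2.1547) = -13.8564 < 0 → local maximum

Critical points: x = 1 - 2*sqrt(3)/3 ≈ -0.1547 (local minimum); x = 1 + 2*sqrt(3)/3 ≈ 2.1547 (local maximum)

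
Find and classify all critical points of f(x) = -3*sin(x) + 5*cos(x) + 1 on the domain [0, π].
f'(x) = -5*sin(x) - 3*cos(x)

Solve f'(x) = 0 on [0, π]:
  f'(x) = 0 ⇔ -3*cos(x) = 5*sin(x) ⇔ tan(x) = -3/5, i.e. x = arctan(-3/5) + nπ; keep the solutions lying in [0, π].
  ⇒ x = pi - atan(3/5) ≈ 2.6012

f''(x) = 3*sin(x) - 5*cos(x)
Second-derivative test at each critical point:
  f''(2.6012) = 5.8310 > 0 → local minimum

Critical points: x = pi - atan(3/5) ≈ 2.6012 (local minimum)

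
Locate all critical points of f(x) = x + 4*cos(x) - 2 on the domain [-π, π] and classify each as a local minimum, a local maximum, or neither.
f'(x) = 1 - 4*sin(x)

Solve f'(x) = 0 on [-π, π]:
  f'(x) = 0 ⇔ sin(x) = 1/4, i.e. x = arcsin(1/4) + 2nπ or x = π − arcsin(1/4) + 2nπ; keep the solutions lying in [-π, π].
  ⇒ x = asin(1/4) ≈ 0.2527, pi - asin(1/4) ≈ 2.8889

f''(x) = -4*cos(x)
Second-derivative test at each critical point:
  f''(0.2527) = -3.8730 < 0 → local maximum
  f''(2.8889) = 3.8730 > 0 → local minimum

Critical points: x = asin(1/4) ≈ 0.2527 (local maximum); x = pi - asin(1/4) ≈ 2.8889 (local minimum)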